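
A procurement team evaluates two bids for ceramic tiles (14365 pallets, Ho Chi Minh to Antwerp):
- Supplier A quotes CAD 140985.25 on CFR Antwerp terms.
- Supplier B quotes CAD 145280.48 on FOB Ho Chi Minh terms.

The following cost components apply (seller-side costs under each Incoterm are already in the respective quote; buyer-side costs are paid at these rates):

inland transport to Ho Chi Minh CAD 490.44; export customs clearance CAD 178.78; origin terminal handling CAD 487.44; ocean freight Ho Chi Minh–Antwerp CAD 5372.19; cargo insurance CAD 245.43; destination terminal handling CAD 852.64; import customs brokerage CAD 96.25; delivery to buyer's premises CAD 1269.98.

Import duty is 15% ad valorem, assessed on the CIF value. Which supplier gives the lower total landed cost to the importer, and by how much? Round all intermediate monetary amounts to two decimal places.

Supplier A (CFR):
CIF value = CFR price + insurance = 140985.25 + 245.43 = 141230.68
Import duty = 141230.68 × 15% = 21184.60
Buyer bears (A): 245.43 + 852.64 + 96.25 + 1269.98 = 2464.30
Landed cost (A) = invoice 140985.25 + 2464.30 + duty 21184.60 = 164634.15
Supplier B (FOB):
CIF value = FOB price + freight + insurance = 145280.48 + 5372.19 + 245.43 = 150898.10
Import duty = 150898.10 × 15% = 22634.72
Buyer bears (B): 5372.19 + 245.43 + 852.64 + 96.25 + 1269.98 = 7836.49
Landed cost (B) = invoice 145280.48 + 7836.49 + duty 22634.72 = 175751.69
Difference = |164634.15 − 175751.69| = 11117.54

Supplier A is cheaper by CAD 11117.54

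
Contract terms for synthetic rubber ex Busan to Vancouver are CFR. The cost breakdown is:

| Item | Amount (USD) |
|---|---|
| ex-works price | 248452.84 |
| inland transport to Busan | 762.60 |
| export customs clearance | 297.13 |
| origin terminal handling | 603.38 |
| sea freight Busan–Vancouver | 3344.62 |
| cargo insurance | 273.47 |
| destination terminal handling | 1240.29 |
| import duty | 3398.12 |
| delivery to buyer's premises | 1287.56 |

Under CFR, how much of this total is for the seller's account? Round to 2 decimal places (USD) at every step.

Seller's account: USD 253460.57

CFR: the seller pays costs through ocean freight to the destination port, but not insurance.
Seller's account: goods 248452.84 + inland to port 762.60 + export clearance 297.13 + origin terminal 603.38 + freight 3344.62 = 253460.57
Buyer's account: insurance 273.47 + destination terminal 1240.29 + duty 3398.12 + delivery 1287.56 = 6199.44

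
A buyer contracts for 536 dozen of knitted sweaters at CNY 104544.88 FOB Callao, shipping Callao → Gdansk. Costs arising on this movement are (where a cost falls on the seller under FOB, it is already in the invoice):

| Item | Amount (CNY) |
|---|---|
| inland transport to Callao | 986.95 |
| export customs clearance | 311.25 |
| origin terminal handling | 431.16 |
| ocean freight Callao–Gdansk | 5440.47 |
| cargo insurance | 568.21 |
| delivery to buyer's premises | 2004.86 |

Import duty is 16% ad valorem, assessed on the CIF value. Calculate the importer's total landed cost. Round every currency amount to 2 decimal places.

FOB: the seller bears costs until goods are on board at the origin port; the buyer bears freight, insurance and all costs thereafter.
Already in the invoice (seller's account under FOB): inland to port, export clearance, origin terminal — exclude.
CIF value = FOB price + freight + insurance = 104544.88 + 5440.47 + 568.21 = 110553.56
Import duty = 110553.56 × 16% = 17688.57
Buyer bears: freight 5440.47 + insurance 568.21 + delivery 2004.86 + duty 17688.57 = 25702.11
Landed cost = invoice 104544.88 + 25702.11 = 130246.99

Total landed cost: CNY 130246.99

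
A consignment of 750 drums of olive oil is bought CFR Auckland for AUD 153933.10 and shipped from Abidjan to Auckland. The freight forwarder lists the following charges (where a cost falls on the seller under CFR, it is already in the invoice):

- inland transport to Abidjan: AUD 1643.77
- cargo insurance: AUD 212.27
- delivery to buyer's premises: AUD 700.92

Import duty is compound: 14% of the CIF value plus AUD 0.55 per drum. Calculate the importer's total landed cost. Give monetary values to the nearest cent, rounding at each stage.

Total landed cost: AUD 176839.14

CFR: the seller pays costs through ocean freight to the destination port, but not insurance.
Already in the invoice (seller's account under CFR): inland to port — exclude.
CIF value = CFR price + insurance = 153933.10 + 212.27 = 154145.37
Ad valorem component: 154145.37 × 14% = 21580.35
Specific component: 750 × 0.55 = 412.50
Import duty = 21580.35 + 412.50 = 21992.85
Buyer bears: insurance 212.27 + delivery 700.92 + duty 21992.85 = 22906.04
Landed cost = invoice 153933.10 + 22906.04 = 176839.14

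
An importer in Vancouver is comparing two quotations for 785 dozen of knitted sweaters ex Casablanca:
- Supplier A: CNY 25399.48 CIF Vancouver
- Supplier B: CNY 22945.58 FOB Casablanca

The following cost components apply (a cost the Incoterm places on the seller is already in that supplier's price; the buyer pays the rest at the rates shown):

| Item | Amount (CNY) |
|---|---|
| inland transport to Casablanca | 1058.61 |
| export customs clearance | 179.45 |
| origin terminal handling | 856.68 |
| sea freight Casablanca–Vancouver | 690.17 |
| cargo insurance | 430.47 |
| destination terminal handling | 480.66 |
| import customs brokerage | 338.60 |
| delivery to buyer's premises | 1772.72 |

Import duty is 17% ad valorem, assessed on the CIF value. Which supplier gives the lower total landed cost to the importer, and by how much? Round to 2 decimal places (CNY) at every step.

Supplier A (CIF):
The CIF price already equals the CIF value: 25399.48
Import duty = 25399.48 × 17% = 4317.91
Buyer bears (A): 480.66 + 338.60 + 1772.72 = 2591.98
Landed cost (A) = invoice 25399.48 + 2591.98 + duty 4317.91 = 32309.37
Supplier B (FOB):
CIF value = FOB price + freight + insurance = 22945.58 + 690.17 + 430.47 = 24066.22
Import duty = 24066.22 × 17% = 4091.26
Buyer bears (B): 690.17 + 430.47 + 480.66 + 338.60 + 1772.72 = 3712.62
Landed cost (B) = invoice 22945.58 + 3712.62 + duty 4091.26 = 30749.46
Difference = |32309.37 − 30749.46| = 1559.91

Supplier B is cheaper by CNY 1559.91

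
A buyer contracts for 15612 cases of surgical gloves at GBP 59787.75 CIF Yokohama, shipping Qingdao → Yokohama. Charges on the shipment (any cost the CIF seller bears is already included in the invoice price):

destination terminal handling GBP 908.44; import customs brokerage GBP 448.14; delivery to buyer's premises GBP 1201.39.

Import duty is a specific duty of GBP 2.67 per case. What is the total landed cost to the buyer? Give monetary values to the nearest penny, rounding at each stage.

Total landed cost: GBP 104029.76

CIF: the seller pays costs through ocean freight and marine insurance to the destination port.
The CIF price already equals the CIF value: 59787.75
Import duty = 15612 × 2.67 = 41684.04
Buyer bears: destination terminal 908.44 + brokerage 448.14 + delivery 1201.39 + duty 41684.04 = 44242.01
Landed cost = invoice 59787.75 + 44242.01 = 104029.76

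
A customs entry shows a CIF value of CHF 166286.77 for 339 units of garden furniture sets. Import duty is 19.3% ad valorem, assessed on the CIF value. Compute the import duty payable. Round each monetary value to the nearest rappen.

Import duty = 166286.77 × 19.3% = 32093.35

Import duty: CHF 32093.35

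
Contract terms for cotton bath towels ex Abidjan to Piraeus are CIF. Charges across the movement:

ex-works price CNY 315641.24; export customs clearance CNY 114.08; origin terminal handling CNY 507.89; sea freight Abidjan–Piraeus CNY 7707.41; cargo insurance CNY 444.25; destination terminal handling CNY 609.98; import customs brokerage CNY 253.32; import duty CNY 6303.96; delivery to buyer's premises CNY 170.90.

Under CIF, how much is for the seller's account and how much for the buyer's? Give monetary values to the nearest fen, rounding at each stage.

Seller: CNY 324414.87; buyer: CNY 7338.16

CIF: the seller pays costs through ocean freight and marine insurance to the destination port.
Seller's account: goods 315641.24 + export clearance 114.08 + origin terminal 507.89 + freight 7707.41 + insurance 444.25 = 324414.87
Buyer's account: destination terminal 609.98 + brokerage 253.32 + duty 6303.96 + delivery 170.90 = 7338.16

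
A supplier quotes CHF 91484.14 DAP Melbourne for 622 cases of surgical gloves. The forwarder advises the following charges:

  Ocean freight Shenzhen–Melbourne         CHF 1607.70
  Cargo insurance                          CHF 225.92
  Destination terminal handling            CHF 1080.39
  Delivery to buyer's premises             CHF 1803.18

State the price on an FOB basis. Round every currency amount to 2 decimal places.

From DAP to FOB, the seller no longer bears: freight, insurance, destination terminal, delivery.
FOB price = 91484.14 − 1607.70 − 225.92 − 1080.39 − 1803.18 = 86766.95

FOB price: CHF 86766.95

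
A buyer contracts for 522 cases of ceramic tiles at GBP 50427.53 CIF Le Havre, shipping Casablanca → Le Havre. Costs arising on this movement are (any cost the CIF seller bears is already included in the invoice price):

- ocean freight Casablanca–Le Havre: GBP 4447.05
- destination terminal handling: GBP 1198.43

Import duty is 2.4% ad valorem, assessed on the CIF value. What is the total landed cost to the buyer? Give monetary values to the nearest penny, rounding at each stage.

Total landed cost: GBP 52836.22

CIF: the seller pays costs through ocean freight and marine insurance to the destination port.
Already in the invoice (seller's account under CIF): freight — exclude.
The CIF price already equals the CIF value: 50427.53
Import duty = 50427.53 × 2.4% = 1210.26
Buyer bears: destination terminal 1198.43 + duty 1210.26 = 2408.69
Landed cost = invoice 50427.53 + 2408.69 = 52836.22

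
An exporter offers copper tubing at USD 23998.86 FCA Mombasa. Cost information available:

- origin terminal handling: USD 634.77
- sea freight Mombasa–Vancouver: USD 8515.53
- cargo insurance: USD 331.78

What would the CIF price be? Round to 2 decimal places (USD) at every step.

From FCA to CIF, the seller additionally bears: origin terminal, freight, insurance.
CIF price = 23998.86 + 634.77 + 8515.53 + 331.78 = 33480.94

CIF price: USD 33480.94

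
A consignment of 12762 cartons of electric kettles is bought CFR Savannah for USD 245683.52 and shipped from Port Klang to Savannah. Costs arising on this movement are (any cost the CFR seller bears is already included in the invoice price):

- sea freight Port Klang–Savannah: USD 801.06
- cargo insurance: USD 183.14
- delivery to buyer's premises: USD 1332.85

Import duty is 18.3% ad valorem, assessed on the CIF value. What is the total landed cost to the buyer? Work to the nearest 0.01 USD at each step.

CFR: the seller pays costs through ocean freight to the destination port, but not insurance.
Already in the invoice (seller's account under CFR): freight — exclude.
CIF value = CFR price + insurance = 245683.52 + 183.14 = 245866.66
Import duty = 245866.66 × 18.3% = 44993.60
Buyer bears: insurance 183.14 + delivery 1332.85 + duty 44993.60 = 46509.59
Landed cost = invoice 245683.52 + 46509.59 = 292193.11

Total landed cost: USD 292193.11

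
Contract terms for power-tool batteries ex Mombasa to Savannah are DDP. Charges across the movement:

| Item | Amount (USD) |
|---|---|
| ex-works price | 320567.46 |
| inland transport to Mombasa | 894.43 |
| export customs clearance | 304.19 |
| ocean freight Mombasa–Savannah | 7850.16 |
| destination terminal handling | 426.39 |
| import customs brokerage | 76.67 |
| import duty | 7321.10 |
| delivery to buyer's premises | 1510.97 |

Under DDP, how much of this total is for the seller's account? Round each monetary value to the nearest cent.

DDP: the seller bears all costs including import duty.
Seller's account: goods 320567.46 + inland to port 894.43 + export clearance 304.19 + freight 7850.16 + destination terminal 426.39 + brokerage 76.67 + duty 7321.10 + delivery 1510.97 = 338951.37
Buyer's account: 0.00

Seller's account: USD 338951.37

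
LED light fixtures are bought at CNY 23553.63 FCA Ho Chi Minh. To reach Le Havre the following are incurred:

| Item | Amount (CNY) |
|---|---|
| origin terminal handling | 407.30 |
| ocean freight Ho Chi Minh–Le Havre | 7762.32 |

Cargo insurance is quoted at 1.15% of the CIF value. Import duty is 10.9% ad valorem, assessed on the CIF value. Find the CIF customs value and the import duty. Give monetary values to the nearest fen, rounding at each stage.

CIF value: CNY 32092.31; import duty: CNY 3498.06

Let C be the CIF value. C = FCA price + pre-shipment costs + freight + 1.15% × C
C − 1.15% × C = 23553.63 + 407.30 + 7762.32
0.9885 × C = 31723.25
C = 31723.25 / 0.9885 = 32092.31
Insurance premium = 1.15% × 32092.31 = 369.06
Import duty = 32092.31 × 10.9% = 3498.06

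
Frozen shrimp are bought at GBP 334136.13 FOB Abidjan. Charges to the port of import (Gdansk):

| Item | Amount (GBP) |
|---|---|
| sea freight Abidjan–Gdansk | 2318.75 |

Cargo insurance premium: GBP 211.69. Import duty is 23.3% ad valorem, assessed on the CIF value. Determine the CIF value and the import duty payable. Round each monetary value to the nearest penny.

CIF value: GBP 336666.57; import duty: GBP 78443.31

CIF = FOB price + freight + insurance
CIF = 334136.13 + 2318.75 + 211.69 = 336666.57
Import duty = 336666.57 × 23.3% = 78443.31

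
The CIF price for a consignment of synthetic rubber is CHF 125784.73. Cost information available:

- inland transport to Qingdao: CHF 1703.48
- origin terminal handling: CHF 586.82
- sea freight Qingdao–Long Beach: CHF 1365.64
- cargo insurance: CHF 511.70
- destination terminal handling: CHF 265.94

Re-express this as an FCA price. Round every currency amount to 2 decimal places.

FCA price: CHF 123320.57

Not relevant to the conversion: inland to port — on the seller under both CIF and FCA; already in the CIF price and stays in the FCA price. destination terminal — on the buyer under both terms; not part of either seller's price.
From CIF to FCA, the seller no longer bears: origin terminal, freight, insurance.
FCA price = 125784.73 − 586.82 − 1365.64 − 511.70 = 123320.57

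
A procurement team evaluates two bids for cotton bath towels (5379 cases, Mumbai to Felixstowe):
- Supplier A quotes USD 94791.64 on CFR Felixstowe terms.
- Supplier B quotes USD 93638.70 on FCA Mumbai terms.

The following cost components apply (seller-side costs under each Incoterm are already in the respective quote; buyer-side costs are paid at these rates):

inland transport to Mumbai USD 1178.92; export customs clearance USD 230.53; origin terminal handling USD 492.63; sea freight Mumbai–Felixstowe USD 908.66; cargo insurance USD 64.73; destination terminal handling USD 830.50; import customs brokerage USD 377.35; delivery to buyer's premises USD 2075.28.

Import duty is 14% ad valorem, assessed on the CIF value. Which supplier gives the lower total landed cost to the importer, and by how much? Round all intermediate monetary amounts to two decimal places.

Supplier A (CFR):
CIF value = CFR price + insurance = 94791.64 + 64.73 = 94856.37
Import duty = 94856.37 × 14% = 13279.89
Buyer bears (A): 64.73 + 830.50 + 377.35 + 2075.28 = 3347.86
Landed cost (A) = invoice 94791.64 + 3347.86 + duty 13279.89 = 111419.39
Supplier B (FCA):
CIF value = FCA price + origin terminal + freight + insurance = 93638.70 + 492.63 + 908.66 + 64.73 = 95104.72
Import duty = 95104.72 × 14% = 13314.66
Buyer bears (B): 492.63 + 908.66 + 64.73 + 830.50 + 377.35 + 2075.28 = 4749.15
Landed cost (B) = invoice 93638.70 + 4749.15 + duty 13314.66 = 111702.51
Difference = |111419.39 − 111702.51| = 283.12

Supplier A is cheaper by USD 283.12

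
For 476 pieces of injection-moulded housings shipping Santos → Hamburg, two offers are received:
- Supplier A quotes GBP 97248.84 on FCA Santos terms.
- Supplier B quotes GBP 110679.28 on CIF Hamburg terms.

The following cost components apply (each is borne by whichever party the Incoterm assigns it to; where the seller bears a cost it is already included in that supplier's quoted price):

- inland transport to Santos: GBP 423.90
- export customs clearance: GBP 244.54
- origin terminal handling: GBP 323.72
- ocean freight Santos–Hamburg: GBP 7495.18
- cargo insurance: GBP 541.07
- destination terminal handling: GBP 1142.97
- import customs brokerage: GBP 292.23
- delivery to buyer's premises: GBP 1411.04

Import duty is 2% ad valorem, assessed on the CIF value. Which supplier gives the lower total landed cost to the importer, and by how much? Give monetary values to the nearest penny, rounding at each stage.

Supplier A is cheaper by GBP 5171.88

Supplier A (FCA):
CIF value = FCA price + origin terminal + freight + insurance = 97248.84 + 323.72 + 7495.18 + 541.07 = 105608.81
Import duty = 105608.81 × 2% = 2112.18
Buyer bears (A): 323.72 + 7495.18 + 541.07 + 1142.97 + 292.23 + 1411.04 = 11206.21
Landed cost (A) = invoice 97248.84 + 11206.21 + duty 2112.18 = 110567.23
Supplier B (CIF):
The CIF price already equals the CIF value: 110679.28
Import duty = 110679.28 × 2% = 2213.59
Buyer bears (B): 1142.97 + 292.23 + 1411.04 = 2846.24
Landed cost (B) = invoice 110679.28 + 2846.24 + duty 2213.59 = 115739.11
Difference = |110567.23 − 115739.11| = 5171.88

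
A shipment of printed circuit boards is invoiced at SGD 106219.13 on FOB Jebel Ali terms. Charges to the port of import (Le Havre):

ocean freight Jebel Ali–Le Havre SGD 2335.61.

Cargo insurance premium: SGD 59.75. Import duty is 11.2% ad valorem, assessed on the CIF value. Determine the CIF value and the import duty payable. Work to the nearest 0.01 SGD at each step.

CIF value: SGD 108614.49; import duty: SGD 12164.82

CIF = FOB price + freight + insurance
CIF = 106219.13 + 2335.61 + 59.75 = 108614.49
Import duty = 108614.49 × 11.2% = 12164.82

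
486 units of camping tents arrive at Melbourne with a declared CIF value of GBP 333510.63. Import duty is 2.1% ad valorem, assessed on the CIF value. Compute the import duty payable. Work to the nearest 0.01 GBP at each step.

Import duty = 333510.63 × 2.1% = 7003.72

Import duty: GBP 7003.72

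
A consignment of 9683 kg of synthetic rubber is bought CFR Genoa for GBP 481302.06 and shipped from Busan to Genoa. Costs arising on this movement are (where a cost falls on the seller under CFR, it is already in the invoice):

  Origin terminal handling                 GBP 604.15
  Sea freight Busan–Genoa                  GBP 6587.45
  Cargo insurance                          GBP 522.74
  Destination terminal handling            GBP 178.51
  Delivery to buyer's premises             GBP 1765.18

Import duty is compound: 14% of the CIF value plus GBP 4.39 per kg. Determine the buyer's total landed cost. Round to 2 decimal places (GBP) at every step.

CFR: the seller pays costs through ocean freight to the destination port, but not insurance.
Already in the invoice (seller's account under CFR): origin terminal, freight — exclude.
CIF value = CFR price + insurance = 481302.06 + 522.74 = 481824.80
Ad valorem component: 481824.80 × 14% = 67455.47
Specific component: 9683 × 4.39 = 42508.37
Import duty = 67455.47 + 42508.37 = 109963.84
Buyer bears: insurance 522.74 + destination terminal 178.51 + delivery 1765.18 + duty 109963.84 = 112430.27
Landed cost = invoice 481302.06 + 112430.27 = 593732.33

Total landed cost: GBP 593732.33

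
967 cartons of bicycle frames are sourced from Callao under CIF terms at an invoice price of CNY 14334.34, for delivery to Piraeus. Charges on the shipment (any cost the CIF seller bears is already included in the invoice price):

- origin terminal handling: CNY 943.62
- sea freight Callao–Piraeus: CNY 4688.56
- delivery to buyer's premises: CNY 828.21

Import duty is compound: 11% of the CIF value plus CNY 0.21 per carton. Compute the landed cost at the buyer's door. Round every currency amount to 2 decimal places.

CIF: the seller pays costs through ocean freight and marine insurance to the destination port.
Already in the invoice (seller's account under CIF): origin terminal, freight — exclude.
The CIF price already equals the CIF value: 14334.34
Ad valorem component: 14334.34 × 11% = 1576.78
Specific component: 967 × 0.21 = 203.07
Import duty = 1576.78 + 203.07 = 1779.85
Buyer bears: delivery 828.21 + duty 1779.85 = 2608.06
Landed cost = invoice 14334.34 + 2608.06 = 16942.40

Total landed cost: CNY 16942.40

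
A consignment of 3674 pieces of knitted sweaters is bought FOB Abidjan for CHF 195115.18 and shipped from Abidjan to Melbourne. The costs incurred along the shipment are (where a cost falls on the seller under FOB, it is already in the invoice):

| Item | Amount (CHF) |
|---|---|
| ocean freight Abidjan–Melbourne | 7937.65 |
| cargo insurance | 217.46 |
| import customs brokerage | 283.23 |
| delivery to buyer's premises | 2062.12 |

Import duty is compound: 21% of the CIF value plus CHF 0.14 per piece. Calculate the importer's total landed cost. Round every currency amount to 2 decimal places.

FOB: the seller bears costs until goods are on board at the origin port; the buyer bears freight, insurance and all costs thereafter.
CIF value = FOB price + freight + insurance = 195115.18 + 7937.65 + 217.46 = 203270.29
Ad valorem component: 203270.29 × 21% = 42686.76
Specific component: 3674 × 0.14 = 514.36
Import duty = 42686.76 + 514.36 = 43201.12
Buyer bears: freight 7937.65 + insurance 217.46 + brokerage 283.23 + delivery 2062.12 + duty 43201.12 = 53701.58
Landed cost = invoice 195115.18 + 53701.58 = 248816.76

Total landed cost: CHF 248816.76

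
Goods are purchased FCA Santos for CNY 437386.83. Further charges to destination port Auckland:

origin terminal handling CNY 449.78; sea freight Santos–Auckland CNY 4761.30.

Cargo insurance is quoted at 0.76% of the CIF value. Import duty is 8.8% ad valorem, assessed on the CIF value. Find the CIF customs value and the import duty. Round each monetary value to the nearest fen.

CIF value: CNY 445987.41; import duty: CNY 39246.89

Let C be the CIF value. C = FCA price + pre-shipment costs + freight + 0.76% × C
C − 0.76% × C = 437386.83 + 449.78 + 4761.30
0.9924 × C = 442597.91
C = 442597.91 / 0.9924 = 445987.41
Insurance premium = 0.76% × 445987.41 = 3389.50
Import duty = 445987.41 × 8.8% = 39246.89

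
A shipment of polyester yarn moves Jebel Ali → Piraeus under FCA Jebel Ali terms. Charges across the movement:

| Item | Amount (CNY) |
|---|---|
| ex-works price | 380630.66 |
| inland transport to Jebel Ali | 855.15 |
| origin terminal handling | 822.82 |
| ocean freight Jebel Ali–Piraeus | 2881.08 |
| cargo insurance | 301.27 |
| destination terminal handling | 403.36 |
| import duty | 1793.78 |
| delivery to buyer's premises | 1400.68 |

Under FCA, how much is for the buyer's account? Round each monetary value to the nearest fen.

FCA: the seller delivers export-cleared goods to the carrier; the buyer bears costs from that point.
Seller's account: goods 380630.66 + inland to port 855.15 = 381485.81
Buyer's account: origin terminal 822.82 + freight 2881.08 + insurance 301.27 + destination terminal 403.36 + duty 1793.78 + delivery 1400.68 = 7602.99

Buyer's account: CNY 7602.99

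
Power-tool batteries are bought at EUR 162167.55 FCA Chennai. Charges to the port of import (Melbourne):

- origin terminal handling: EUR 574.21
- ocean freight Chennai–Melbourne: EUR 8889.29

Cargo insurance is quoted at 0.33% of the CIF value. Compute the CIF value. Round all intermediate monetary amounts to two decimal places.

Let C be the CIF value. C = FCA price + pre-shipment costs + freight + 0.33% × C
C − 0.33% × C = 162167.55 + 574.21 + 8889.29
0.9967 × C = 171631.05
C = 171631.05 / 0.9967 = 172199.31
Insurance premium = 0.33% × 172199.31 = 568.26

CIF value: EUR 172199.31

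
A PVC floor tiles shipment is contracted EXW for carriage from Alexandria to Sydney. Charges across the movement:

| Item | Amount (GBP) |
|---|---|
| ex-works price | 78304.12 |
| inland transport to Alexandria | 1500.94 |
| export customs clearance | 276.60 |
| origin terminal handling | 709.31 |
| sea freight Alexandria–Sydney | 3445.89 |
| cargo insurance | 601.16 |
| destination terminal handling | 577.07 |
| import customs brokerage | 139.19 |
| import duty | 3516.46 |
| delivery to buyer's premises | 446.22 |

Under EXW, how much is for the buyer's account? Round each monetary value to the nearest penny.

EXW: the seller makes goods available at their premises; the buyer bears all onward costs.
Seller's account: goods 78304.12 = 78304.12
Buyer's account: inland to port 1500.94 + export clearance 276.60 + origin terminal 709.31 + freight 3445.89 + insurance 601.16 + destination terminal 577.07 + brokerage 139.19 + duty 3516.46 + delivery 446.22 = 11212.84

Buyer's account: GBP 11212.84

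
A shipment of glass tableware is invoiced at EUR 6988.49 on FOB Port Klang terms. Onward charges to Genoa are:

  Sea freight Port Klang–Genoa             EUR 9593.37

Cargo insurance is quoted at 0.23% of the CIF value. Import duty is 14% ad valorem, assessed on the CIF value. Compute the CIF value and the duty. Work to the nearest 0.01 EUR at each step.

Let C be the CIF value. C = FOB price + freight + 0.23% × C
C − 0.23% × C = 6988.49 + 9593.37
0.9977 × C = 16581.86
C = 16581.86 / 0.9977 = 16620.09
Insurance premium = 0.23% × 16620.09 = 38.23
Import duty = 16620.09 × 14% = 2326.81

CIF value: EUR 16620.09; import duty: EUR 2326.81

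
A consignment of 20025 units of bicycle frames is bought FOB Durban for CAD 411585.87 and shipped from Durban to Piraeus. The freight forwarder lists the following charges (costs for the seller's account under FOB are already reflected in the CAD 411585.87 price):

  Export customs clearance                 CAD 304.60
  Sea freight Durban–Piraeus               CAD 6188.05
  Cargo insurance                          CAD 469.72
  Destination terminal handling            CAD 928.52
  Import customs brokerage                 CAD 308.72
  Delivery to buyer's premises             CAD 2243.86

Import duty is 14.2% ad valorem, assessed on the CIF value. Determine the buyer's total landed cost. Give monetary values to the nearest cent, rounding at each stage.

FOB: the seller bears costs until goods are on board at the origin port; the buyer bears freight, insurance and all costs thereafter.
Already in the invoice (seller's account under FOB): export clearance — exclude.
CIF value = FOB price + freight + insurance = 411585.87 + 6188.05 + 469.72 = 418243.64
Import duty = 418243.64 × 14.2% = 59390.60
Buyer bears: freight 6188.05 + insurance 469.72 + destination terminal 928.52 + brokerage 308.72 + delivery 2243.86 + duty 59390.60 = 69529.47
Landed cost = invoice 411585.87 + 69529.47 = 481115.34

Total landed cost: CAD 481115.34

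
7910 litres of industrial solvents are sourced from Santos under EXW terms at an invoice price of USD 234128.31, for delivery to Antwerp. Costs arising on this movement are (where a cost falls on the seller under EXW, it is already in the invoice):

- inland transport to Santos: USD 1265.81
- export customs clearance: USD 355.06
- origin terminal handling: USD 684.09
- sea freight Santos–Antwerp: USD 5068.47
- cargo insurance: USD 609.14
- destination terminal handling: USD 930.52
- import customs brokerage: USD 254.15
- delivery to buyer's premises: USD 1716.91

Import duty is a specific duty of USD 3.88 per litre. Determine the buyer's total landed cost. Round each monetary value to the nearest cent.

EXW: the seller makes goods available at their premises; the buyer bears all onward costs.
CIF value = EXW price + inland to port + export clearance + origin terminal + freight + insurance = 234128.31 + 1265.81 + 355.06 + 684.09 + 5068.47 + 609.14 = 242110.88
Import duty = 7910 × 3.88 = 30690.80
Buyer bears: inland to port 1265.81 + export clearance 355.06 + origin terminal 684.09 + freight 5068.47 + insurance 609.14 + destination terminal 930.52 + brokerage 254.15 + delivery 1716.91 + duty 30690.80 = 41574.95
Landed cost = invoice 234128.31 + 41574.95 = 275703.26

Total landed cost: USD 275703.26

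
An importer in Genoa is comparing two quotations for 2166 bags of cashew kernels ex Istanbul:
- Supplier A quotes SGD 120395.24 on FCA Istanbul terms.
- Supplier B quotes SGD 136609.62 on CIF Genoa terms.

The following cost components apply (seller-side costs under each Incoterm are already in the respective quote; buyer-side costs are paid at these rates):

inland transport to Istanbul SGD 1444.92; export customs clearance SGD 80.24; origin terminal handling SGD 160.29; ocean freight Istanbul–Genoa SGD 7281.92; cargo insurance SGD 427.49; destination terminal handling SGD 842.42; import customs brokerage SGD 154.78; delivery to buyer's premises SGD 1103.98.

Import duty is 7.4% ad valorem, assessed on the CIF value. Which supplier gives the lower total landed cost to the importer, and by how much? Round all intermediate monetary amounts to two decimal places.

Supplier A (FCA):
CIF value = FCA price + origin terminal + freight + insurance = 120395.24 + 160.29 + 7281.92 + 427.49 = 128264.94
Import duty = 128264.94 × 7.4% = 9491.61
Buyer bears (A): 160.29 + 7281.92 + 427.49 + 842.42 + 154.78 + 1103.98 = 9970.88
Landed cost (A) = invoice 120395.24 + 9970.88 + duty 9491.61 = 139857.73
Supplier B (CIF):
The CIF price already equals the CIF value: 136609.62
Import duty = 136609.62 × 7.4% = 10109.11
Buyer bears (B): 842.42 + 154.78 + 1103.98 = 2101.18
Landed cost (B) = invoice 136609.62 + 2101.18 + duty 10109.11 = 148819.91
Difference = |139857.73 − 148819.91| = 8962.18

Supplier A is cheaper by SGD 8962.18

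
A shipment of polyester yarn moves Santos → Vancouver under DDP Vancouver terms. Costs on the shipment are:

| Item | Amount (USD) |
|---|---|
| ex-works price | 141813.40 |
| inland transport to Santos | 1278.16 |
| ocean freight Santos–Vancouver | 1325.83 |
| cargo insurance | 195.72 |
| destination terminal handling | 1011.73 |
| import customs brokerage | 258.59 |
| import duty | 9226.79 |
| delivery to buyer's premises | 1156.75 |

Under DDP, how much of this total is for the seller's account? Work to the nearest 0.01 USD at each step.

Seller's account: USD 156266.97

DDP: the seller bears all costs including import duty.
Seller's account: goods 141813.40 + inland to port 1278.16 + freight 1325.83 + insurance 195.72 + destination terminal 1011.73 + brokerage 258.59 + duty 9226.79 + delivery 1156.75 = 156266.97
Buyer's account: 0.00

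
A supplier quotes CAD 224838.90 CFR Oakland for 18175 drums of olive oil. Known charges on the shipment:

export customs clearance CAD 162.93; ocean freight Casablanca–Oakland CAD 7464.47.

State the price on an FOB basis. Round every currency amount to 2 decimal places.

FOB price: CAD 217374.43

Not relevant to the conversion: export clearance — on the seller under both CFR and FOB; already in the CFR price and stays in the FOB price.
From CFR to FOB, the seller no longer bears: freight.
FOB price = 224838.90 − 7464.47 = 217374.43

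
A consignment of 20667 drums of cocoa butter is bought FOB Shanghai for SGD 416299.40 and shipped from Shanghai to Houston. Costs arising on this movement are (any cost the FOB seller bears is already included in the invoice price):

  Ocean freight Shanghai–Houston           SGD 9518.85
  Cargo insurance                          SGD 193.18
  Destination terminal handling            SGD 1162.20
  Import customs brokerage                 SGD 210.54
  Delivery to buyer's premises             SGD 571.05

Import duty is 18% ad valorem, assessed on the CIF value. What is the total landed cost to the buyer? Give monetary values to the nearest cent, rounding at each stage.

FOB: the seller bears costs until goods are on board at the origin port; the buyer bears freight, insurance and all costs thereafter.
CIF value = FOB price + freight + insurance = 416299.40 + 9518.85 + 193.18 = 426011.43
Import duty = 426011.43 × 18% = 76682.06
Buyer bears: freight 9518.85 + insurance 193.18 + destination terminal 1162.20 + brokerage 210.54 + delivery 571.05 + duty 76682.06 = 88337.88
Landed cost = invoice 416299.40 + 88337.88 = 504637.28

Total landed cost: SGD 504637.28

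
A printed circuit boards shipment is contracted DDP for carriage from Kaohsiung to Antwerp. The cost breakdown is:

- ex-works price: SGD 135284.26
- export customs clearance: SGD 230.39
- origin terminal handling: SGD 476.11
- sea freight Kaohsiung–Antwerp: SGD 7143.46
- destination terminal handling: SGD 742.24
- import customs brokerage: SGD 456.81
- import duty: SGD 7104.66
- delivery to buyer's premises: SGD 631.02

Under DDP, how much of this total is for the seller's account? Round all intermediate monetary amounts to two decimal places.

Seller's account: SGD 152068.95

DDP: the seller bears all costs including import duty.
Seller's account: goods 135284.26 + export clearance 230.39 + origin terminal 476.11 + freight 7143.46 + destination terminal 742.24 + brokerage 456.81 + duty 7104.66 + delivery 631.02 = 152068.95
Buyer's account: 0.00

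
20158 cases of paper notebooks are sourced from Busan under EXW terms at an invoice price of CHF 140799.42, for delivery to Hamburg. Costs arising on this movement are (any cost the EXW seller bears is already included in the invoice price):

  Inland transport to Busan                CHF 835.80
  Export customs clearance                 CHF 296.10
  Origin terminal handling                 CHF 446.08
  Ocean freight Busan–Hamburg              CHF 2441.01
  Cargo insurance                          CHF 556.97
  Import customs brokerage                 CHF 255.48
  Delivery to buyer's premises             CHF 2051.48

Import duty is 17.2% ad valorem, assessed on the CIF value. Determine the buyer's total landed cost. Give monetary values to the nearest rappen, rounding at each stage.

EXW: the seller makes goods available at their premises; the buyer bears all onward costs.
CIF value = EXW price + inland to port + export clearance + origin terminal + freight + insurance = 140799.42 + 835.80 + 296.10 + 446.08 + 2441.01 + 556.97 = 145375.38
Import duty = 145375.38 × 17.2% = 25004.57
Buyer bears: inland to port 835.80 + export clearance 296.10 + origin terminal 446.08 + freight 2441.01 + insurance 556.97 + brokerage 255.48 + delivery 2051.48 + duty 25004.57 = 31887.49
Landed cost = invoice 140799.42 + 31887.49 = 172686.91

Total landed cost: CHF 172686.91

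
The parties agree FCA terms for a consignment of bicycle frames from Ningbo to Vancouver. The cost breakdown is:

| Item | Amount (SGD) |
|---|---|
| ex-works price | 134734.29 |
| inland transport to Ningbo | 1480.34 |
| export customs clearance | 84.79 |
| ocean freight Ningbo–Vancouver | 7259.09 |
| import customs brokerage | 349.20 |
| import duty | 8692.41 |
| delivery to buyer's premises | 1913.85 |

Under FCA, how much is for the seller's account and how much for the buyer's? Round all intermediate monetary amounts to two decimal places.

FCA: the seller delivers export-cleared goods to the carrier; the buyer bears costs from that point.
Seller's account: goods 134734.29 + inland to port 1480.34 + export clearance 84.79 = 136299.42
Buyer's account: freight 7259.09 + brokerage 349.20 + duty 8692.41 + delivery 1913.85 = 18214.55

Seller: SGD 136299.42; buyer: SGD 18214.55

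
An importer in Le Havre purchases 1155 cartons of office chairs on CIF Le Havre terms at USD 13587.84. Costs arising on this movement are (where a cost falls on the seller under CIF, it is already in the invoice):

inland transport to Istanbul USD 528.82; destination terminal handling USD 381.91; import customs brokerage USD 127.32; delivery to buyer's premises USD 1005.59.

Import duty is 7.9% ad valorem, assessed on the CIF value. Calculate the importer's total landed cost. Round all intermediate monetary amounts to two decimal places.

CIF: the seller pays costs through ocean freight and marine insurance to the destination port.
Already in the invoice (seller's account under CIF): inland to port — exclude.
The CIF price already equals the CIF value: 13587.84
Import duty = 13587.84 × 7.9% = 1073.44
Buyer bears: destination terminal 381.91 + brokerage 127.32 + delivery 1005.59 + duty 1073.44 = 2588.26
Landed cost = invoice 13587.84 + 2588.26 = 16176.10

Total landed cost: USD 16176.10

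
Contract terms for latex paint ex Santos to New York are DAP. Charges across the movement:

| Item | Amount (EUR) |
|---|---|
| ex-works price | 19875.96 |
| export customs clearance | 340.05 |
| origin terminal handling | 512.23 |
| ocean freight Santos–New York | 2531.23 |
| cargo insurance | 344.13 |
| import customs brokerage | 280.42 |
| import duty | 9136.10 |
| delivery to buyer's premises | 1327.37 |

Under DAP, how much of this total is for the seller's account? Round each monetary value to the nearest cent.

Seller's account: EUR 24930.97

DAP: the seller bears all costs to the named destination except import duty and clearance.
Seller's account: goods 19875.96 + export clearance 340.05 + origin terminal 512.23 + freight 2531.23 + insurance 344.13 + delivery 1327.37 = 24930.97
Buyer's account: brokerage 280.42 + duty 9136.10 = 9416.52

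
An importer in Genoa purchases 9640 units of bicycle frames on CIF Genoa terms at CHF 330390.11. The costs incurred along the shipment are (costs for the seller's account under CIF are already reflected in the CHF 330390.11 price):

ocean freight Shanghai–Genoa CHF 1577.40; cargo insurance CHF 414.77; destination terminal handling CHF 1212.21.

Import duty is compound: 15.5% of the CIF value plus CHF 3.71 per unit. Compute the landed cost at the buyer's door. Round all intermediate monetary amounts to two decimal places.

Total landed cost: CHF 418577.19

CIF: the seller pays costs through ocean freight and marine insurance to the destination port.
Already in the invoice (seller's account under CIF): freight, insurance — exclude.
The CIF price already equals the CIF value: 330390.11
Ad valorem component: 330390.11 × 15.5% = 51210.47
Specific component: 9640 × 3.71 = 35764.40
Import duty = 51210.47 + 35764.40 = 86974.87
Buyer bears: destination terminal 1212.21 + duty 86974.87 = 88187.08
Landed cost = invoice 330390.11 + 88187.08 = 418577.19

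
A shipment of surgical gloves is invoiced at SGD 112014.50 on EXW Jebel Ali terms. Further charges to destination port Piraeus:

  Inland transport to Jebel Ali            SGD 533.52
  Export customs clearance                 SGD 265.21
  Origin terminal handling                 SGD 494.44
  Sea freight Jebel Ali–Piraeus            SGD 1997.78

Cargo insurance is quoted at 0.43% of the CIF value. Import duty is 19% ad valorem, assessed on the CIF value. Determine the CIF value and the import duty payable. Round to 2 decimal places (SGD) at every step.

Let C be the CIF value. C = EXW price + pre-shipment costs + freight + 0.43% × C
C − 0.43% × C = 112014.50 + 533.52 + 265.21 + 494.44 + 1997.78
0.9957 × C = 115305.45
C = 115305.45 / 0.9957 = 115803.40
Insurance premium = 0.43% × 115803.40 = 497.95
Import duty = 115803.40 × 19% = 22002.65

CIF value: SGD 115803.40; import duty: SGD 22002.65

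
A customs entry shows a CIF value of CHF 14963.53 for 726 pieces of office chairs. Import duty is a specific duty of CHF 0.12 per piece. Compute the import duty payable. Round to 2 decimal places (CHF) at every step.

Import duty: CHF 87.12

Import duty = 726 × 0.12 = 87.12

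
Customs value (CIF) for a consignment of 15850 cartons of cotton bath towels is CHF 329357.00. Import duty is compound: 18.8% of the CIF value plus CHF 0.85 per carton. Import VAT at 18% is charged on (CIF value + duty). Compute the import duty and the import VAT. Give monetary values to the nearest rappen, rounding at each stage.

Import duty: CHF 75391.62; import VAT: CHF 72854.75

Ad valorem component: 329357.00 × 18.8% = 61919.12
Specific component: 15850 × 0.85 = 13472.50
Import duty = 61919.12 + 13472.50 = 75391.62
VAT base = CIF + duty = 329357.00 + 75391.62 = 404748.62
Import VAT = 404748.62 × 18% = 72854.75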